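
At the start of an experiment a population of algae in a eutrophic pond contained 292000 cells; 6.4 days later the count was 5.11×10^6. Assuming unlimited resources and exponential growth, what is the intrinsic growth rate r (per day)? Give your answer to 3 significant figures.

0.447 per day

From N(t) = N₀·e^(rt): e^(r·6.4) = 5.11×10^6/292000 = 17.5.
r·6.4 = ln(17.5) = 2.8622, so r = 2.8622/6.4 = 0.44722.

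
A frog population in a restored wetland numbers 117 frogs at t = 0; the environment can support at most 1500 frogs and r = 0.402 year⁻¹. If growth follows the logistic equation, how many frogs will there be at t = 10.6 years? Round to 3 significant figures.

A = (K − N₀)/N₀ = (1500 − 117)/117 = 11.821.
N(t) = K/(1 + A·e^(−rt)) = 1500/(1 + 11.821×e^(−0.402×10.6)).
e^(−4.261) = 0.014105; denominator = 1 + 11.821×0.014105 = 1.1667.
N = 1500/1.1667 = 1285.64.

1290 frogs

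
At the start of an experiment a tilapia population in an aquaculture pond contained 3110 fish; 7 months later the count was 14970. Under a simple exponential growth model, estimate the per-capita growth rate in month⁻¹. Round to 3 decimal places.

From N(t) = N₀·e^(rt): e^(r·7) = 14970/3110 = 4.8135.
r·7 = ln(4.8135) = 1.5714, so r = 1.5714/7 = 0.22449.

0.224 per month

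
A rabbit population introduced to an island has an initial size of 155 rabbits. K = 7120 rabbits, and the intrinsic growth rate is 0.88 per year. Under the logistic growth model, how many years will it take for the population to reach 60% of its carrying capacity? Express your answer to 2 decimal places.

4.78 years

A = (K − N₀)/N₀ = (7120 − 155)/155 = 44.935.
Solve 7120/(1 + 44.935·e^(−0.88t)) = 4272: 1 + 44.935·e^(−0.88t) = 1.6667, so e^(−0.88t) = 0.0148361.
−0.88·t = ln(0.0148361) = -4.2107, so t = 4.2107/0.88 = 4.7849.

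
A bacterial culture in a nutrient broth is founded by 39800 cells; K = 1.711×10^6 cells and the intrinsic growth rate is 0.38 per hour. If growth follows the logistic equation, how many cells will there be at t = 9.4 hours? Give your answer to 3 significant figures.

785000 cells

A = (K − N₀)/N₀ = (1.711×10^6 − 39800)/39800 = 41.99.
N(t) = K/(1 + A·e^(−rt)) = 1.711×10^6/(1 + 41.99×e^(−0.38×9.4)).
e^(−3.572) = 0.0281; denominator = 1 + 41.99×0.0281 = 2.1799.
N = 1.711×10^6/2.1799 = 784898.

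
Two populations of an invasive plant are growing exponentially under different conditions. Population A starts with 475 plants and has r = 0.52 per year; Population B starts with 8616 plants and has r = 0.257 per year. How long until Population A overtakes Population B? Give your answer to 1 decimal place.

11.0 years

Set 475·e^(0.52t) = 8616·e^(0.257t).
e^((0.52 − 0.257)t) = 8616/475 → e^(0.263·t) = 18.139.
0.263·t = ln(18.139) = 2.8981, so t = 2.8981/0.263 = 11.019.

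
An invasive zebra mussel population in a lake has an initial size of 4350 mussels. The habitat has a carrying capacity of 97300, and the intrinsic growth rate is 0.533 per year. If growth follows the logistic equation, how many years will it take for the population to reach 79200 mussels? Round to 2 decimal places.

8.51 years

A = (K − N₀)/N₀ = (97300 − 4350)/4350 = 21.368.
Solve 97300/(1 + 21.368·e^(−0.533t)) = 79200: 1 + 21.368·e^(−0.533t) = 1.2285, so e^(−0.533t) = 0.0106953.
−0.533·t = ln(0.0106953) = -4.538, so t = 4.538/0.533 = 8.514.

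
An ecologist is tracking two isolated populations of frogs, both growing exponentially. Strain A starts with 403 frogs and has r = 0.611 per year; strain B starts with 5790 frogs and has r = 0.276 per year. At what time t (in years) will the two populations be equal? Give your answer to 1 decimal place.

8.0 years

Set 403·e^(0.611t) = 5790·e^(0.276t).
e^((0.611 − 0.276)t) = 5790/403 → e^(0.335·t) = 14.367.
0.335·t = ln(14.367) = 2.665, so t = 2.665/0.335 = 7.9551.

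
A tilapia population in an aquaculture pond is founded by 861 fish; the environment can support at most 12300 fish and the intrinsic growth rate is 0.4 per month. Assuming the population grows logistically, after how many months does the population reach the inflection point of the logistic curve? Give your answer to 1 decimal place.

6.5 months

Logistic growth is fastest at N = K/2 = 6150.
A = (K − N₀)/N₀ = 13.286. Set K/(1 + A·e^(−rt)) = K/2 → A·e^(−rt) = 1.
e^(−0.4t) = 1/13.286 = 0.0752688, so t = ln(13.286)/0.4 = 2.5867/0.4 = 6.4667.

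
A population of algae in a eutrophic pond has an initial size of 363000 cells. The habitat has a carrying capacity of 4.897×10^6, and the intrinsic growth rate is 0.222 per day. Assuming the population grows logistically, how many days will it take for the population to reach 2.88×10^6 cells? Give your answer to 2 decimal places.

A = (K − N₀)/N₀ = (4.897×10^6 − 363000)/363000 = 12.49.
Solve 4.897×10^6/(1 + 12.49·e^(−0.222t)) = 2.88×10^6: 1 + 12.49·e^(−0.222t) = 1.7003, so e^(−0.222t) = 0.056071.
−0.222·t = ln(0.056071) = -2.8811, so t = 2.8811/0.222 = 12.978.

12.98 days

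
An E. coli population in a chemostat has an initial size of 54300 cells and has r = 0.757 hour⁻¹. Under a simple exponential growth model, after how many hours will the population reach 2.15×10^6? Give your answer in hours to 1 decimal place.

Set N₀·e^(rt) = 2.15×10^6: e^(0.757·t) = 2.15×10^6/54300 = 39.595.
0.757·t = ln(39.595) = 3.6787, so t = 3.6787/0.757 = 4.8596.

4.9 hours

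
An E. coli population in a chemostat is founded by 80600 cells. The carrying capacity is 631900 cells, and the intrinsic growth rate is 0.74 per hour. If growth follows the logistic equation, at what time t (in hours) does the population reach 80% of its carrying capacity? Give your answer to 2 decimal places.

A = (K − N₀)/N₀ = (631900 − 80600)/80600 = 6.84.
Solve 631900/(1 + 6.84·e^(−0.74t)) = 505520: 1 + 6.84·e^(−0.74t) = 1.25, so e^(−0.74t) = 0.03655.
−0.74·t = ln(0.03655) = -3.3091, so t = 3.3091/0.74 = 4.4717.

4.47 hours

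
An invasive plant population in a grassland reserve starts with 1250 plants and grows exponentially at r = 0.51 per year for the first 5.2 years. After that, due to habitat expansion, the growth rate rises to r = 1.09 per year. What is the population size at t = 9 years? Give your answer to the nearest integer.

1115595 plants

Phase 1: N(5.2) = 1250·e^(0.51×5.2) = 1250·e^2.652 = 17728.
Phase 2 runs for 9 − 5.2 = 3.8 years at r = 1.09.
N(9) = 17728·e^(1.09×3.8) = 17728·e^4.142 = 1.115595×10^6.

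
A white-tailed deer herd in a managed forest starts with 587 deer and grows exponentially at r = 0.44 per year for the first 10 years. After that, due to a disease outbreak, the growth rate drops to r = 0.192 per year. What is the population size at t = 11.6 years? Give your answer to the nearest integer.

Phase 1: N(10) = 587·e^(0.44×10) = 587·e^4.4 = 47811.7.
Phase 2 runs for 11.6 − 10 = 1.6 years at r = 0.192.
N(11.6) = 47811.7·e^(0.192×1.6) = 47811.7·e^0.3072 = 65005.3.

65005 deer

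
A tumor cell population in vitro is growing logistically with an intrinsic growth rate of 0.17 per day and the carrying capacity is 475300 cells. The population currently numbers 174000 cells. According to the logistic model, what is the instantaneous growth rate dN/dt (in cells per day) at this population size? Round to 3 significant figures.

18800 cells per day

dN/dt = rN(1 − N/K) = 0.17 × 174000 × (1 − 174000/475300).
1 − 174000/475300 = 0.63392; dN/dt = 0.17 × 174000 × 0.63392 = 18751.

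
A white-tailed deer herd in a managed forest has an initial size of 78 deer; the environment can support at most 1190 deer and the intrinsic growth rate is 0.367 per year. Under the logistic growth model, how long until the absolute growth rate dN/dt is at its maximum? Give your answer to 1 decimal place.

Logistic growth is fastest at N = K/2 = 595.
A = (K − N₀)/N₀ = 14.256. Set K/(1 + A·e^(−rt)) = K/2 → A·e^(−rt) = 1.
e^(−0.367t) = 1/14.256 = 0.0701439, so t = ln(14.256)/0.367 = 2.6572/0.367 = 7.2403.

7.2 years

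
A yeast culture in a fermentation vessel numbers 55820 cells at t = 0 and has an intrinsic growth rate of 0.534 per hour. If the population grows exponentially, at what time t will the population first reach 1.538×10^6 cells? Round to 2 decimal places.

Set N₀·e^(rt) = 1.538×10^6: e^(0.534·t) = 1.538×10^6/55820 = 27.553.
0.534·t = ln(27.553) = 3.3161, so t = 3.3161/0.534 = 6.2099.

6.21 hours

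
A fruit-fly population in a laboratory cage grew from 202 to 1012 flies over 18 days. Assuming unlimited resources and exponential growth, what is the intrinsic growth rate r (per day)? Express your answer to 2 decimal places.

0.09 per day

From N(t) = N₀·e^(rt): e^(r·18) = 1012/202 = 5.0099.
r·18 = ln(5.0099) = 1.6114, so r = 1.6114/18 = 0.089523.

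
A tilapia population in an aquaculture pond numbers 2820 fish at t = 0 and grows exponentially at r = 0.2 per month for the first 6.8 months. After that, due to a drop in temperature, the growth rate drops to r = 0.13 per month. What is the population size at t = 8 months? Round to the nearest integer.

12842 fish

Phase 1: N(6.8) = 2820·e^(0.2×6.8) = 2820·e^1.36 = 10987.3.
Phase 2 runs for 8 − 6.8 = 1.2 months at r = 0.13.
N(8) = 10987.3·e^(0.13×1.2) = 10987.3·e^0.156 = 12842.2.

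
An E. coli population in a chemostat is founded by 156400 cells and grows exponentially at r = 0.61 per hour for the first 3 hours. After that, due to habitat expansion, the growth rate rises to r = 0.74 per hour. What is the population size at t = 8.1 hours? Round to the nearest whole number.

42464208 cells

Phase 1: N(3) = 156400·e^(0.61×3) = 156400·e^1.83 = 974980.
Phase 2 runs for 8.1 − 3 = 5.1 hours at r = 0.74.
N(8.1) = 974980·e^(0.74×5.1) = 974980·e^3.774 = 4.246421×10^7.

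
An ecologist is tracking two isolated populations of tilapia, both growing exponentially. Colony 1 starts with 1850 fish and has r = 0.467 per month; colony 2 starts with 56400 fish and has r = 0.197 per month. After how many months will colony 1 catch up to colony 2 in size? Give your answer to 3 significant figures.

Set 1850·e^(0.467t) = 56400·e^(0.197t).
e^((0.467 − 0.197)t) = 56400/1850 → e^(0.27·t) = 30.486.
0.27·t = ln(30.486) = 3.4173, so t = 3.4173/0.27 = 12.657.

12.7 months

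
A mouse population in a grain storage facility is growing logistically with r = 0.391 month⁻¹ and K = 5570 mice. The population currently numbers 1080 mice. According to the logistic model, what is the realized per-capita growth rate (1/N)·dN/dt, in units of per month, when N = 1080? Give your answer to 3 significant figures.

0.315 per month

(1/N)·dN/dt = r(1 − N/K) = 0.391 × (1 − 1080/5570).
= 0.391 × 0.8061 = 0.31519.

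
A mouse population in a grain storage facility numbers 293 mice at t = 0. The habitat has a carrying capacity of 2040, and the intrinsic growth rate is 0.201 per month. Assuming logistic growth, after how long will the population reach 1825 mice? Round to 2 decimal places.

A = (K − N₀)/N₀ = (2040 − 293)/293 = 5.9625.
Solve 2040/(1 + 5.9625·e^(−0.201t)) = 1825: 1 + 5.9625·e^(−0.201t) = 1.1178, so e^(−0.201t) = 0.0197583.
−0.201·t = ln(0.0197583) = -3.9242, so t = 3.9242/0.201 = 19.523.

19.52 months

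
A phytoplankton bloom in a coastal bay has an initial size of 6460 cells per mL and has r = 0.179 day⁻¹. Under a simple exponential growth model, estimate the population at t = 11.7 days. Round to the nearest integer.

52454 cells per mL

N(t) = N₀·e^(rt) = 6460 × e^(0.179×11.7) = 6460 × e^2.094.
e^2.094 ≈ 8.1198, so N ≈ 6460 × 8.1198 = 52453.6.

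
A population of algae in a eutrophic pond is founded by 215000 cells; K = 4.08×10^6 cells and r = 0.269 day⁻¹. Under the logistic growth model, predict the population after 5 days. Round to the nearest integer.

A = (K − N₀)/N₀ = (4.08×10^6 − 215000)/215000 = 17.977.
N(t) = K/(1 + A·e^(−rt)) = 4.08×10^6/(1 + 17.977×e^(−0.269×5)).
e^(−1.345) = 0.26054; denominator = 1 + 17.977×0.26054 = 5.6837.
N = 4.08×10^6/5.6837 = 717848.

717848 cells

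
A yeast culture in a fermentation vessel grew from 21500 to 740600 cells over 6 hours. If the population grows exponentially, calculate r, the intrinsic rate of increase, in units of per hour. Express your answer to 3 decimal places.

From N(t) = N₀·e^(rt): e^(r·6) = 740600/21500 = 34.447.
r·6 = ln(34.447) = 3.5394, so r = 3.5394/6 = 0.5899.

0.590 per hour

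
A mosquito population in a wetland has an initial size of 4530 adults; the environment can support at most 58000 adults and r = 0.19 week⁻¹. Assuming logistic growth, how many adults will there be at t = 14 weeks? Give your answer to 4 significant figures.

31770 adults

A = (K − N₀)/N₀ = (58000 − 4530)/4530 = 11.804.
N(t) = K/(1 + A·e^(−rt)) = 58000/(1 + 11.804×e^(−0.19×14)).
e^(−2.66) = 0.069948; denominator = 1 + 11.804×0.069948 = 1.8256.
N = 58000/1.8256 = 31769.7.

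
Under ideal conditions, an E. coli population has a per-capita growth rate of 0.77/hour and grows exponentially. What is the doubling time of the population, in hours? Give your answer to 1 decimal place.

Doubling time t_d = ln(2)/r = 0.6931/0.77 = 0.90019.

0.9 hours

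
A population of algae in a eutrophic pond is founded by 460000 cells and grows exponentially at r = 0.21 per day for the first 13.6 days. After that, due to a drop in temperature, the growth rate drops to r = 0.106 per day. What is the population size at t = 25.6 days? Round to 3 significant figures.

Phase 1: N(13.6) = 460000·e^(0.21×13.6) = 460000·e^2.856 = 8.000237×10^6.
Phase 2 runs for 25.6 − 13.6 = 12 days at r = 0.106.
N(25.6) = 8.000237×10^6·e^(0.106×12) = 8.000237×10^6·e^1.272 = 2.85447×10^7.

28500000 cells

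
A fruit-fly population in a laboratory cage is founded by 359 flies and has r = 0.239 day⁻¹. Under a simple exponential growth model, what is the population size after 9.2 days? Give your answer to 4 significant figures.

3236 flies

N(t) = N₀·e^(rt) = 359 × e^(0.239×9.2) = 359 × e^2.199.
e^2.199 ≈ 9.0142, so N ≈ 359 × 9.0142 = 3236.09.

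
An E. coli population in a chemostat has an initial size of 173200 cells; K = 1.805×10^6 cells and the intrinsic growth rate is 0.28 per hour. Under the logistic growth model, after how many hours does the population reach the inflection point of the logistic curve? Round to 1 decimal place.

Logistic growth is fastest at N = K/2 = 902500.
A = (K − N₀)/N₀ = 9.4215. Set K/(1 + A·e^(−rt)) = K/2 → A·e^(−rt) = 1.
e^(−0.28t) = 1/9.4215 = 0.10614, so t = ln(9.4215)/0.28 = 2.243/0.28 = 8.0107.

8.0 hours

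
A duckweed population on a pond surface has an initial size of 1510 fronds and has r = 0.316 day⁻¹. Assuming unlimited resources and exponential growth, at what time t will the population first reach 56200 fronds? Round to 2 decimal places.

11.45 days

Set N₀·e^(rt) = 56200: e^(0.316·t) = 56200/1510 = 37.219.
0.316·t = ln(37.219) = 3.6168, so t = 3.6168/0.316 = 11.446.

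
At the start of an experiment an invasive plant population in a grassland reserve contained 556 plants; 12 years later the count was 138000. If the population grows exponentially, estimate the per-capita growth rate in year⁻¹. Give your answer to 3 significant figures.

From N(t) = N₀·e^(rt): e^(r·12) = 138000/556 = 248.2.
r·12 = ln(248.2) = 5.5142, so r = 5.5142/12 = 0.45952.

0.460 per year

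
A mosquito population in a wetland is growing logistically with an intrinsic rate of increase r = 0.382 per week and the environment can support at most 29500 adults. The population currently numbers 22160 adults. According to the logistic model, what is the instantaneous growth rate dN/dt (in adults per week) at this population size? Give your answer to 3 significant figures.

dN/dt = rN(1 − N/K) = 0.382 × 22160 × (1 − 22160/29500).
1 − 22160/29500 = 0.24881; dN/dt = 0.382 × 22160 × 0.24881 = 2106.2.

2110 adults per week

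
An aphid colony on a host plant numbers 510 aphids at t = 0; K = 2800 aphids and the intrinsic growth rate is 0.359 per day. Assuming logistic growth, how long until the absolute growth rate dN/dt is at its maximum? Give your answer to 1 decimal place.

Logistic growth is fastest at N = K/2 = 1400.
A = (K − N₀)/N₀ = 4.4902. Set K/(1 + A·e^(−rt)) = K/2 → A·e^(−rt) = 1.
e^(−0.359t) = 1/4.4902 = 0.222707, so t = ln(4.4902)/0.359 = 1.5019/0.359 = 4.1836.

4.2 days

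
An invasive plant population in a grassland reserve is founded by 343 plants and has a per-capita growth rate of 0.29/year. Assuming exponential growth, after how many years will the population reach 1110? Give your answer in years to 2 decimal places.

Set N₀·e^(rt) = 1110: e^(0.29·t) = 1110/343 = 3.2362.
0.29·t = ln(3.2362) = 1.1744, so t = 1.1744/0.29 = 4.0496.

4.05 years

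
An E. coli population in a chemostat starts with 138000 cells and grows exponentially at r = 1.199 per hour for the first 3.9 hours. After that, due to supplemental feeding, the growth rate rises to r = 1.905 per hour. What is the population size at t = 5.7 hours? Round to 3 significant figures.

Phase 1: N(3.9) = 138000·e^(1.199×3.9) = 138000·e^4.676 = 1.481438×10^7.
Phase 2 runs for 5.7 − 3.9 = 1.8 hours at r = 1.905.
N(5.7) = 1.481438×10^7·e^(1.905×1.8) = 1.481438×10^7·e^3.429 = 4.569612×10^8.

457000000 cells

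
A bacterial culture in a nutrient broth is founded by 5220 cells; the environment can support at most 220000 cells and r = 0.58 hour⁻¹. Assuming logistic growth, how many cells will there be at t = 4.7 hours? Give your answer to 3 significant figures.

A = (K − N₀)/N₀ = (220000 − 5220)/5220 = 41.146.
N(t) = K/(1 + A·e^(−rt)) = 220000/(1 + 41.146×e^(−0.58×4.7)).
e^(−2.726) = 0.065481; denominator = 1 + 41.146×0.065481 = 3.6942.
N = 220000/3.6942 = 59552.1.

59600 cells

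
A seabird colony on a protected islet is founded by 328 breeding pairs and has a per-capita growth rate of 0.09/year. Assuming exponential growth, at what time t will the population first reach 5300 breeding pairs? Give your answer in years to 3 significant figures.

30.9 years

Set N₀·e^(rt) = 5300: e^(0.09·t) = 5300/328 = 16.159.
0.09·t = ln(16.159) = 2.7824, so t = 2.7824/0.09 = 30.916.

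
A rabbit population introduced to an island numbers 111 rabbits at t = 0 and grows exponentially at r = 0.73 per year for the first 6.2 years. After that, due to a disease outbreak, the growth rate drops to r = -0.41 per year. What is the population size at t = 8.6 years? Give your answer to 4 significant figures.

3833 rabbits

Phase 1: N(6.2) = 111·e^(0.73×6.2) = 111·e^4.526 = 10255.1.
Phase 2 runs for 8.6 − 6.2 = 2.4 years at r = -0.41.
N(8.6) = 10255.1·e^(-0.41×2.4) = 10255.1·e^-0.984 = 3833.49.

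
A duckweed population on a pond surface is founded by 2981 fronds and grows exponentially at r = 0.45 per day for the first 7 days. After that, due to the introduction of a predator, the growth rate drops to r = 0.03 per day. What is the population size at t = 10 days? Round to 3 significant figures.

Phase 1: N(7) = 2981·e^(0.45×7) = 2981·e^3.15 = 69564.8.
Phase 2 runs for 10 − 7 = 3 days at r = 0.03.
N(10) = 69564.8·e^(0.03×3) = 69564.8·e^0.09 = 76116.

76100 fronds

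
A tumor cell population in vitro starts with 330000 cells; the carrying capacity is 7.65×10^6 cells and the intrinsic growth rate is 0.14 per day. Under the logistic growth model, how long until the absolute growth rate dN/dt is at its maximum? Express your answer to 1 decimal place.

22.1 days

Logistic growth is fastest at N = K/2 = 3.825×10^6.
A = (K − N₀)/N₀ = 22.182. Set K/(1 + A·e^(−rt)) = K/2 → A·e^(−rt) = 1.
e^(−0.14t) = 1/22.182 = 0.045082, so t = ln(22.182)/0.14 = 3.0993/0.14 = 22.138.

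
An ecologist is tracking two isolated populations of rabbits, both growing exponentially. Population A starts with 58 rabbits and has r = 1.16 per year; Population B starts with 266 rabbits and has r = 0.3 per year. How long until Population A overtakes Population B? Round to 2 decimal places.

1.77 years

Set 58·e^(1.16t) = 266·e^(0.3t).
e^((1.16 − 0.3)t) = 266/58 → e^(0.86·t) = 4.5862.
0.86·t = ln(4.5862) = 1.5231, so t = 1.5231/0.86 = 1.771.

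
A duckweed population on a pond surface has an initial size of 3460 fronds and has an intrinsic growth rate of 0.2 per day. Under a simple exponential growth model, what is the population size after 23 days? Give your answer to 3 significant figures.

344000 fronds

N(t) = N₀·e^(rt) = 3460 × e^(0.2×23) = 3460 × e^4.6.
e^4.6 ≈ 99.484, so N ≈ 3460 × 99.484 = 344216.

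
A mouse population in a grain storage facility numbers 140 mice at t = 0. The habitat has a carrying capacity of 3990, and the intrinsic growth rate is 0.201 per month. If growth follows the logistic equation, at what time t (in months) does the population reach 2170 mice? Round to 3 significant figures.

17.4 months

A = (K − N₀)/N₀ = (3990 − 140)/140 = 27.5.
Solve 3990/(1 + 27.5·e^(−0.201t)) = 2170: 1 + 27.5·e^(−0.201t) = 1.8387, so e^(−0.201t) = 0.0304985.
−0.201·t = ln(0.0304985) = -3.4901, so t = 3.4901/0.201 = 17.364.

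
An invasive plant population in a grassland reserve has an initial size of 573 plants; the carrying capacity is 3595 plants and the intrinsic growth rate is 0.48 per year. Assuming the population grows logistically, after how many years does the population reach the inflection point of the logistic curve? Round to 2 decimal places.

Logistic growth is fastest at N = K/2 = 1797.5.
A = (K − N₀)/N₀ = 5.274. Set K/(1 + A·e^(−rt)) = K/2 → A·e^(−rt) = 1.
e^(−0.48t) = 1/5.274 = 0.18961, so t = ln(5.274)/0.48 = 1.6628/0.48 = 3.4641.

3.46 years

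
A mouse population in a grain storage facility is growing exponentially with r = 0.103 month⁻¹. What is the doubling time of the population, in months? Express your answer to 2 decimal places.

6.73 months

Doubling time t_d = ln(2)/r = 0.6931/0.103 = 6.7296.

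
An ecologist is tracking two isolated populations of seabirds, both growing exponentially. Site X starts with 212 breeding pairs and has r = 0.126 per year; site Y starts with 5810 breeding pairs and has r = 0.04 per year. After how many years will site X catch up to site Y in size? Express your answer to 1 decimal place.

Set 212·e^(0.126t) = 5810·e^(0.04t).
e^((0.126 − 0.04)t) = 5810/212 → e^(0.086·t) = 27.406.
0.086·t = ln(27.406) = 3.3107, so t = 3.3107/0.086 = 38.497.

38.5 years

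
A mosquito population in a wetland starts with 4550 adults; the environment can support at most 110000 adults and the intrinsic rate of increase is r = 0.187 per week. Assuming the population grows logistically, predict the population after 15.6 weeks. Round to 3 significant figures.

48800 adults

A = (K − N₀)/N₀ = (110000 − 4550)/4550 = 23.176.
N(t) = K/(1 + A·e^(−rt)) = 110000/(1 + 23.176×e^(−0.187×15.6)).
e^(−2.917) = 0.054085; denominator = 1 + 23.176×0.054085 = 2.2535.
N = 110000/2.2535 = 48813.8.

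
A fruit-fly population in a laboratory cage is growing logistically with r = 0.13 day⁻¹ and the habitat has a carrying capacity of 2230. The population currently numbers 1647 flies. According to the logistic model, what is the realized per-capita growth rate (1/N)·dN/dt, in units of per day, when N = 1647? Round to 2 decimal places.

(1/N)·dN/dt = r(1 − N/K) = 0.13 × (1 − 1647/2230).
= 0.13 × 0.26143 = 0.033987.

0.03 per day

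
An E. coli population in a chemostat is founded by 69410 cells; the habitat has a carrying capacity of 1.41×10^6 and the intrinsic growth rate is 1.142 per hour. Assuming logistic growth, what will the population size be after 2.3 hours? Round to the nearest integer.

588267 cells

A = (K − N₀)/N₀ = (1.41×10^6 − 69410)/69410 = 19.314.
N(t) = K/(1 + A·e^(−rt)) = 1.41×10^6/(1 + 19.314×e^(−1.142×2.3)).
e^(−2.627) = 0.072324; denominator = 1 + 19.314×0.072324 = 2.3969.
N = 1.41×10^6/2.3969 = 588267.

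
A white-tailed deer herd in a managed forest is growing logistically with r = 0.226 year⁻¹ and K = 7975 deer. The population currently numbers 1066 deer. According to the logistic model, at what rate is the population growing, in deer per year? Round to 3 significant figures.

dN/dt = rN(1 − N/K) = 0.226 × 1066 × (1 − 1066/7975).
1 − 1066/7975 = 0.86633; dN/dt = 0.226 × 1066 × 0.86633 = 208.71.

209 deer per year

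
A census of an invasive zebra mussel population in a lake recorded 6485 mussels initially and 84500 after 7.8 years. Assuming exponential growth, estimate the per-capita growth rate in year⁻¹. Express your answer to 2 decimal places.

From N(t) = N₀·e^(rt): e^(r·7.8) = 84500/6485 = 13.03.
r·7.8 = ln(13.03) = 2.5673, so r = 2.5673/7.8 = 0.32914.

0.33 per year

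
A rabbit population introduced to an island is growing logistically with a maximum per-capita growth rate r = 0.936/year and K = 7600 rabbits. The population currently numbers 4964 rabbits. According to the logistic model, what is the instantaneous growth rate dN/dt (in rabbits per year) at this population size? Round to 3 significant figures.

dN/dt = rN(1 − N/K) = 0.936 × 4964 × (1 − 4964/7600).
1 − 4964/7600 = 0.34684; dN/dt = 0.936 × 4964 × 0.34684 = 1611.5.

1610 rabbits per year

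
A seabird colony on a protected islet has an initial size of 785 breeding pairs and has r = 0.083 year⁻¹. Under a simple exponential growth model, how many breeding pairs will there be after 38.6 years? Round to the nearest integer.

19331 breeding pairs

N(t) = N₀·e^(rt) = 785 × e^(0.083×38.6) = 785 × e^3.204.
e^3.204 ≈ 24.626, so N ≈ 785 × 24.626 = 19331.4.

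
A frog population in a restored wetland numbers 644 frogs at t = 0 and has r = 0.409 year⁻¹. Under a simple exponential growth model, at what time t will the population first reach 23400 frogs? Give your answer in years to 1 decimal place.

8.8 years

Set N₀·e^(rt) = 23400: e^(0.409·t) = 23400/644 = 36.335.
0.409·t = ln(36.335) = 3.5928, so t = 3.5928/0.409 = 8.7843.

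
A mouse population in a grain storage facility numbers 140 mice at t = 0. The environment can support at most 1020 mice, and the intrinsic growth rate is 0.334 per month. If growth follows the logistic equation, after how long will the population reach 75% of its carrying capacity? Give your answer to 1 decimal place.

8.8 months

A = (K − N₀)/N₀ = (1020 − 140)/140 = 6.2857.
Solve 1020/(1 + 6.2857·e^(−0.334t)) = 765: 1 + 6.2857·e^(−0.334t) = 1.3333, so e^(−0.334t) = 0.0530303.
−0.334·t = ln(0.0530303) = -2.9369, so t = 2.9369/0.334 = 8.7931.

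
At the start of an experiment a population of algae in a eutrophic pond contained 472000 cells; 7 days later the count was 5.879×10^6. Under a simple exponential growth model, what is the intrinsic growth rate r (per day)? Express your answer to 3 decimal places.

From N(t) = N₀·e^(rt): e^(r·7) = 5.879×10^6/472000 = 12.456.
r·7 = ln(12.456) = 2.5222, so r = 2.5222/7 = 0.36031.

0.360 per day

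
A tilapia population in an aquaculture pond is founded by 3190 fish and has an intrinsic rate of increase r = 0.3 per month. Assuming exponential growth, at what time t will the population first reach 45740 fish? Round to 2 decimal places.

8.88 months

Set N₀·e^(rt) = 45740: e^(0.3·t) = 45740/3190 = 14.339.
0.3·t = ln(14.339) = 2.663, so t = 2.663/0.3 = 8.8765.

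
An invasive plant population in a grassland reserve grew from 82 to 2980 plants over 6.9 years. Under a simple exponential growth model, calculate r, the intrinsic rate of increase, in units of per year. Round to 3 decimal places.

0.521 per year

From N(t) = N₀·e^(rt): e^(r·6.9) = 2980/82 = 36.341.
r·6.9 = ln(36.341) = 3.593, so r = 3.593/6.9 = 0.52072.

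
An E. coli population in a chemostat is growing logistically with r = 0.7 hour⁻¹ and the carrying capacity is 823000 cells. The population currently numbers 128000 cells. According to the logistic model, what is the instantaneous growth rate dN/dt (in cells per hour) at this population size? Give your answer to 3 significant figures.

dN/dt = rN(1 − N/K) = 0.7 × 128000 × (1 − 128000/823000).
1 − 128000/823000 = 0.84447; dN/dt = 0.7 × 128000 × 0.84447 = 75665.

75700 cells per hour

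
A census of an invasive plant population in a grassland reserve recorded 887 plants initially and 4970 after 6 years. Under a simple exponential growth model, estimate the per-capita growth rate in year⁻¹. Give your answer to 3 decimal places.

From N(t) = N₀·e^(rt): e^(r·6) = 4970/887 = 5.6032.
r·6 = ln(5.6032) = 1.7233, so r = 1.7233/6 = 0.28722.

0.287 per year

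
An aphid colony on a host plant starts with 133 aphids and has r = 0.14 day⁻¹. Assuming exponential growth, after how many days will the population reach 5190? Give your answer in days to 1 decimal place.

26.2 days

Set N₀·e^(rt) = 5190: e^(0.14·t) = 5190/133 = 39.023.
0.14·t = ln(39.023) = 3.6641, so t = 3.6641/0.14 = 26.172.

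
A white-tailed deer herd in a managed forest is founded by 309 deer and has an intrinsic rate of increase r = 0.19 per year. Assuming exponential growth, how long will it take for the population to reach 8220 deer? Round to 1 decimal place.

17.3 years

Set N₀·e^(rt) = 8220: e^(0.19·t) = 8220/309 = 26.602.
0.19·t = ln(26.602) = 3.281, so t = 3.281/0.19 = 17.268.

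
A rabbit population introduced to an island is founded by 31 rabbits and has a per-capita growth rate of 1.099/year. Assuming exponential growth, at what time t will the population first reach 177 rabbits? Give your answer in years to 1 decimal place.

Set N₀·e^(rt) = 177: e^(1.099·t) = 177/31 = 5.7097.
1.099·t = ln(5.7097) = 1.7422, so t = 1.7422/1.099 = 1.5852.

1.6 years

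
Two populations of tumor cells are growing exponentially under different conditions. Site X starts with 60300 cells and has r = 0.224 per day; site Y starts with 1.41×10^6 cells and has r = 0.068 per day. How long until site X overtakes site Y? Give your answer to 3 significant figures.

20.2 days

Set 60300·e^(0.224t) = 1.41×10^6·e^(0.068t).
e^((0.224 − 0.068)t) = 1.41×10^6/60300 → e^(0.156·t) = 23.383.
0.156·t = ln(23.383) = 3.152, so t = 3.152/0.156 = 20.205.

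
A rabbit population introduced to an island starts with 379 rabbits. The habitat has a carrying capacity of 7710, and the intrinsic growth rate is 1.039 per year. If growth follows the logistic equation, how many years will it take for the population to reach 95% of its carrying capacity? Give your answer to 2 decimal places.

5.69 years

A = (K − N₀)/N₀ = (7710 − 379)/379 = 19.343.
Solve 7710/(1 + 19.343·e^(−1.039t)) = 7324.5: 1 + 19.343·e^(−1.039t) = 1.0526, so e^(−1.039t) = 0.00272096.
−1.039·t = ln(0.00272096) = -5.9068, so t = 5.9068/1.039 = 5.6851.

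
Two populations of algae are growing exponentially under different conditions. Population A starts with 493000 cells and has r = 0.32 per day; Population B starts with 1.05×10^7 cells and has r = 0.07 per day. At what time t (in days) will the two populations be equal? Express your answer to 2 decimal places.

12.23 days

Set 493000·e^(0.32t) = 1.05×10^7·e^(0.07t).
e^((0.32 − 0.07)t) = 1.05×10^7/493000 → e^(0.25·t) = 21.298.
0.25·t = ln(21.298) = 3.0586, so t = 3.0586/0.25 = 12.234.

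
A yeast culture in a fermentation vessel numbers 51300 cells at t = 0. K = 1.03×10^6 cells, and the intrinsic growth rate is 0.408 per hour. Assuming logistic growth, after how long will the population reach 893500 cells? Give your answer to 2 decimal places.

A = (K − N₀)/N₀ = (1.03×10^6 − 51300)/51300 = 19.078.
Solve 1.03×10^6/(1 + 19.078·e^(−0.408t)) = 893500: 1 + 19.078·e^(−0.408t) = 1.1528, so e^(−0.408t) = 0.00800766.
−0.408·t = ln(0.00800766) = -4.8274, so t = 4.8274/0.408 = 11.832.

11.83 hours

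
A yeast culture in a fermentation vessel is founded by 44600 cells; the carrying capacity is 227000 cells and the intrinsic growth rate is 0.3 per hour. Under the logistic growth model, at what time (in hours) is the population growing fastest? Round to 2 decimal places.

Logistic growth is fastest at N = K/2 = 113500.
A = (K − N₀)/N₀ = 4.0897. Set K/(1 + A·e^(−rt)) = K/2 → A·e^(−rt) = 1.
e^(−0.3t) = 1/4.0897 = 0.244518, so t = ln(4.0897)/0.3 = 1.4085/0.3 = 4.6949.

4.69 hours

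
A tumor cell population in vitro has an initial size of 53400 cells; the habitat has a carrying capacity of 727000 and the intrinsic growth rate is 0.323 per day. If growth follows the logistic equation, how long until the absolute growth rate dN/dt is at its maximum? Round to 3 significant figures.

7.85 days

Logistic growth is fastest at N = K/2 = 363500.
A = (K − N₀)/N₀ = 12.614. Set K/(1 + A·e^(−rt)) = K/2 → A·e^(−rt) = 1.
e^(−0.323t) = 1/12.614 = 0.0792755, so t = ln(12.614)/0.323 = 2.5348/0.323 = 7.8478.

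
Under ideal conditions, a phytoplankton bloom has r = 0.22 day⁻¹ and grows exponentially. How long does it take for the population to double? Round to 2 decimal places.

Doubling time t_d = ln(2)/r = 0.6931/0.22 = 3.1507.

3.15 days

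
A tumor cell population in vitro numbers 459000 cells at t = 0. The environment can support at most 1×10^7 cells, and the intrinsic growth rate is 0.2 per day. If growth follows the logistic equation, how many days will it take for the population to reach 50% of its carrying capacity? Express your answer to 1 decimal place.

A = (K − N₀)/N₀ = (1×10^7 − 459000)/459000 = 20.786.
Solve 1×10^7/(1 + 20.786·e^(−0.2t)) = 5×10^6: 1 + 20.786·e^(−0.2t) = 2, so e^(−0.2t) = 0.0481082.
−0.2·t = ln(0.0481082) = -3.0343, so t = 3.0343/0.2 = 15.172.

15.2 days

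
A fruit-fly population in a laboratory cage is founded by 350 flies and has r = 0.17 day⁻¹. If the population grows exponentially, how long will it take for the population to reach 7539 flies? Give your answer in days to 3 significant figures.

18.1 days

Set N₀·e^(rt) = 7539: e^(0.17·t) = 7539/350 = 21.54.
0.17·t = ln(21.54) = 3.0699, so t = 3.0699/0.17 = 18.058.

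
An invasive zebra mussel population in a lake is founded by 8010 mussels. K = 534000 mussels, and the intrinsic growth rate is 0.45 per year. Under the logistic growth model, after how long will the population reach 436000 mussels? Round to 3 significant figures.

A = (K − N₀)/N₀ = (534000 − 8010)/8010 = 65.667.
Solve 534000/(1 + 65.667·e^(−0.45t)) = 436000: 1 + 65.667·e^(−0.45t) = 1.2248, so e^(−0.45t) = 0.0034229.
−0.45·t = ln(0.0034229) = -5.6773, so t = 5.6773/0.45 = 12.616.

12.6 years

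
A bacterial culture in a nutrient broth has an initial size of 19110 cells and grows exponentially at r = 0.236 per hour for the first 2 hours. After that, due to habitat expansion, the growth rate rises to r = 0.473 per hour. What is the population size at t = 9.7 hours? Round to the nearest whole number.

1169477 cells

Phase 1: N(2) = 19110·e^(0.236×2) = 19110·e^0.472 = 30637.1.
Phase 2 runs for 9.7 − 2 = 7.7 hours at r = 0.473.
N(9.7) = 30637.1·e^(0.473×7.7) = 30637.1·e^3.642 = 1.169477×10^6.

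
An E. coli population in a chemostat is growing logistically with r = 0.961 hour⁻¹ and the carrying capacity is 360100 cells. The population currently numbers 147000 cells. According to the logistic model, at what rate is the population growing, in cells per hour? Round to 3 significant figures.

dN/dt = rN(1 − N/K) = 0.961 × 147000 × (1 − 147000/360100).
1 − 147000/360100 = 0.59178; dN/dt = 0.961 × 147000 × 0.59178 = 83599.

83600 cells per hour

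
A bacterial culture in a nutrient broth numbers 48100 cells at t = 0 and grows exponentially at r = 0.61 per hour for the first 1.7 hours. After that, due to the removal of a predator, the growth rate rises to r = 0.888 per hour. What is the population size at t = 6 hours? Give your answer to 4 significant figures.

6178000 cells

Phase 1: N(1.7) = 48100·e^(0.61×1.7) = 48100·e^1.037 = 135678.
Phase 2 runs for 6 − 1.7 = 4.3 hours at r = 0.888.
N(6) = 135678·e^(0.888×4.3) = 135678·e^3.818 = 6.177582×10^6.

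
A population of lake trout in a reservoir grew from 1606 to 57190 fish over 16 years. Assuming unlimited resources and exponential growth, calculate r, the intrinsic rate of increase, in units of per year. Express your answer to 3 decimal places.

From N(t) = N₀·e^(rt): e^(r·16) = 57190/1606 = 35.61.
r·16 = ln(35.61) = 3.5726, so r = 3.5726/16 = 0.22329.

0.223 per year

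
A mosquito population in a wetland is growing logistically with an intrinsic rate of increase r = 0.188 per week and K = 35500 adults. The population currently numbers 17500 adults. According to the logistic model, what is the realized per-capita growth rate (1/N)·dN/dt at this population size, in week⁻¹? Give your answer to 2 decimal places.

0.10 per week

(1/N)·dN/dt = r(1 − N/K) = 0.188 × (1 − 17500/35500).
= 0.188 × 0.50704 = 0.095324.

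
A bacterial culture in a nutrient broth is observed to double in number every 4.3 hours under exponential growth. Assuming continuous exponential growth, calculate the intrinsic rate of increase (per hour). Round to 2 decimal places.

0.16 per hour

r = ln(2)/t_d = 0.6931/4.3 = 0.1612.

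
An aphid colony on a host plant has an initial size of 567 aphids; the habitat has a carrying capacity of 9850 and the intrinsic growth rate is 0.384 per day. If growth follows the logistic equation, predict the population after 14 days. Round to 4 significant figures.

9156 aphids

A = (K − N₀)/N₀ = (9850 − 567)/567 = 16.372.
N(t) = K/(1 + A·e^(−rt)) = 9850/(1 + 16.372×e^(−0.384×14)).
e^(−5.376) = 0.0046263; denominator = 1 + 16.372×0.0046263 = 1.0757.
N = 9850/1.0757 = 9156.47.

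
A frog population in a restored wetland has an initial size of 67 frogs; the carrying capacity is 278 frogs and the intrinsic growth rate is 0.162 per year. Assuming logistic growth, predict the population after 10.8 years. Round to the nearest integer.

180 frogs

A = (K − N₀)/N₀ = (278 − 67)/67 = 3.1493.
N(t) = K/(1 + A·e^(−rt)) = 278/(1 + 3.1493×e^(−0.162×10.8)).
e^(−1.75) = 0.17384; denominator = 1 + 3.1493×0.17384 = 1.5475.
N = 278/1.5475 = 179.647.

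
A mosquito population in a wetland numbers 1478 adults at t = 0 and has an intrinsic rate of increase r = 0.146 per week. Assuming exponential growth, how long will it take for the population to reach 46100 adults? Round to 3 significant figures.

Set N₀·e^(rt) = 46100: e^(0.146·t) = 46100/1478 = 31.191.
0.146·t = ln(31.191) = 3.4401, so t = 3.4401/0.146 = 23.562.

23.6 weeks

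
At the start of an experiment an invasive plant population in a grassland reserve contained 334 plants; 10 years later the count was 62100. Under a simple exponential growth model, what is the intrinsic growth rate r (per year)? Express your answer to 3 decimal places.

From N(t) = N₀·e^(rt): e^(r·10) = 62100/334 = 185.93.
r·10 = ln(185.93) = 5.2254, so r = 5.2254/10 = 0.52254.

0.523 per year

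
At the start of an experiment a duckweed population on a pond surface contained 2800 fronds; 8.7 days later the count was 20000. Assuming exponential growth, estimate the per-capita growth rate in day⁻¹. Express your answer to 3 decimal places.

From N(t) = N₀·e^(rt): e^(r·8.7) = 20000/2800 = 7.1429.
r·8.7 = ln(7.1429) = 1.9661, so r = 1.9661/8.7 = 0.22599.

0.226 per day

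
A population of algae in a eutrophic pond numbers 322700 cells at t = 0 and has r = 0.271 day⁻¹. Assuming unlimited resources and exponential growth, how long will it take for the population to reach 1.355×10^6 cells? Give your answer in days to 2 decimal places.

5.29 days

Set N₀·e^(rt) = 1.355×10^6: e^(0.271·t) = 1.355×10^6/322700 = 4.1989.
0.271·t = ln(4.1989) = 1.4348, so t = 1.4348/0.271 = 5.2946.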